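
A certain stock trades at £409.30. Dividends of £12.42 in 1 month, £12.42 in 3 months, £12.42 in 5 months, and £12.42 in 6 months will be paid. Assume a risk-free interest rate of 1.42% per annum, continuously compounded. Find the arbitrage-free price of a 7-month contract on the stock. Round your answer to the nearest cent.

PV(dividends) I = 12.42·e^(−0.0142·1/12) + 12.42·e^(−0.0142·3/12) + 12.42·e^(−0.0142·5/12) + 12.42·e^(−0.0142·6/12)
I = 12.4053 + 12.3760 + 12.3467 + 12.3321 = 49.4601
F = (S − I)·e^(rT) = (409.30 − 49.4601) · e^(0.0142·7/12)
= 359.8399 · e^0.008283 = 359.8399 × 1.008317 = £362.83

£362.83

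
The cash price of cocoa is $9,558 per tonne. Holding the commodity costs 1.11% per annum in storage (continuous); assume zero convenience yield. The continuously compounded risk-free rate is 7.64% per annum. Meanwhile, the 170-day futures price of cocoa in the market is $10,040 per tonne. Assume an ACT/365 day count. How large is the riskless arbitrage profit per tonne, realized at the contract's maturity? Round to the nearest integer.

$84 per tonne

Fair futures: F* = S·e^(carry·T), with carry = (r + u) = 0.0764 + 0.0111 = 0.0875
F* = 9558 · e^(0.0875 × 170/365) = 9558 · e^0.040753 = 9558 × 1.041595 = $9955.5650
Market $10040 > fair $9955.5650: forward overpriced → cash-and-carry (buy spot, short the forward).
At maturity, profit = |F_mkt − F*| = |10040 − 9955.5650| = $84 per tonne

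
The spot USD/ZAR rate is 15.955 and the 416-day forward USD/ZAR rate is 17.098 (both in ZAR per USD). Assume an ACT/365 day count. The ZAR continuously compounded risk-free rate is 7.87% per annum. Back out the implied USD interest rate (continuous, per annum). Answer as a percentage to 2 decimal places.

1.80%

F = S·e^((r_ZAR − r_USD)T) ⇒ r_USD = r_ZAR − ln(F/S)/T
ln(17.098/15.955) = 0.069189; /(416/365) = 0.060707
r_USD = 0.0787 − 0.060707 = 0.017993
r_USD = 1.80%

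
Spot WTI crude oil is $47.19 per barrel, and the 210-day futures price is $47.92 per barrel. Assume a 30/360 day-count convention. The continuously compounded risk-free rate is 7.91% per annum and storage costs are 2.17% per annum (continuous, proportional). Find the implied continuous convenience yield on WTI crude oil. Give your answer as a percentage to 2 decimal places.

7.45%

F = S·e^((r+u−y)T) ⇒ (r+u−y) = ln(F/S)/T
ln(47.92/47.19) = 0.015351; /T ⇒ 0.026316
y = r + u − ln(F/S)/T = 0.0791 + 0.0217 − 0.026316 = 0.074484
y = 7.45%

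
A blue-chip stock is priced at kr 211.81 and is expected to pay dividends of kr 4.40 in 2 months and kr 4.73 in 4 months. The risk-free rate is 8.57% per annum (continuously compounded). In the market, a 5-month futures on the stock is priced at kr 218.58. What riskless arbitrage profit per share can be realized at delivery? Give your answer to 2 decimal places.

kr 8.33 per share

PV(dividends) I = 4.40·e^(−0.0857·2/12) + 4.73·e^(−0.0857·4/12) = 8.9344
Fair futures F* = (S − I)·e^(rT) = (211.81 − 8.9344)·e^0.035708 = 202.8756 × 1.036353 = 210.2507
Market kr 218.58 > fair 210.2507: forward overpriced → cash-and-carry (borrow at r, buy the stock and collect the dividends, short the forward).
Profit at T = |F_mkt − F*| = |218.58 − 210.2507| = kr 8.33 per share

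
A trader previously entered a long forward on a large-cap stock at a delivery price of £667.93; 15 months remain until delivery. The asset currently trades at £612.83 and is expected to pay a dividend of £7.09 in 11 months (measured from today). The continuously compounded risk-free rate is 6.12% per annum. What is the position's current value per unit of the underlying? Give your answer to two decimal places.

PV(remaining dividends) I = 7.09·e^(−0.0612·11/12) = 6.7032
Current forward F = (S − I)·e^(rT) = (612.83 − 6.7032)·e^(0.0612·15/12) = 606.1268 × 1.079502 = 654.3151
Value (long) = (F − K)·e^(−rT) = (654.3151 − 667.93) × 0.926353 = -12.6122
Value = -£12.61

-£12.61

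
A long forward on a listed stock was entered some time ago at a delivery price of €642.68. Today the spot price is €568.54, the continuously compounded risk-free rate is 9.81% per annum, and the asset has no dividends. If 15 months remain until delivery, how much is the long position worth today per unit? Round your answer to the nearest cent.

Current fair forward for the remaining 15 months: F = S·e^(r·T), r = 0.0981
F = 568.54 · e^(0.0981 × 15/12) = 568.54 × 1.130460 = 642.7117
Value of long forward = (F − K)·e^(−rT) = (642.7117 − 642.68) · e^(−0.0981·15/12)
= 0.0317 × 0.884595 = 0.03

€0.03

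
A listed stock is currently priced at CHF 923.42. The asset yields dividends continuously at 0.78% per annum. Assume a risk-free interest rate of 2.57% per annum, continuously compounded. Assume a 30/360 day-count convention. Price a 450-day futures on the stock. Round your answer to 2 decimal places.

F = S·e^((r − q)T) = 923.42 · e^((0.0257 − 0.0078) × 450/360)
= 923.42 · e^0.022375 = 923.42 × 1.022627
F = CHF 944.31

CHF 944.31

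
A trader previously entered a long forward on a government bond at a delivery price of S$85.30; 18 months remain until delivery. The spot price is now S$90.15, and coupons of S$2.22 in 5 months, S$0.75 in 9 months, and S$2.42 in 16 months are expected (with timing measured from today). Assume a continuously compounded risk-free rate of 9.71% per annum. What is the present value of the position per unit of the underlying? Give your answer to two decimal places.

S$11.46

PV(remaining coupons) I = 2.22·e^(−0.0971·5/12) + 0.75·e^(−0.0971·9/12) + 2.42·e^(−0.0971·16/12) = 4.9554
Current forward F = (S − I)·e^(rT) = (90.15 − 4.9554)·e^(0.0971·18/12) = 85.1946 × 1.156791 = 98.5523
Value (long) = (F − K)·e^(−rT) = (98.5523 − 85.30) × 0.864460 = 11.4561
Value = S$11.46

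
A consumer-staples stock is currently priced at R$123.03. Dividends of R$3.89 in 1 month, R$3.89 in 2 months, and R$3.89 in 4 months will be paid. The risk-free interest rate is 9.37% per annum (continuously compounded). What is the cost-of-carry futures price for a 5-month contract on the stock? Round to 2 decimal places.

PV(dividends) I = 3.89·e^(−0.0937·1/12) + 3.89·e^(−0.0937·2/12) + 3.89·e^(−0.0937·4/12)
I = 3.8597 + 3.8297 + 3.7704 = 11.4598
F = (S − I)·e^(rT) = (123.03 − 11.4598) · e^(0.0937·5/12)
= 111.5702 · e^0.039042 = 111.5702 × 1.039814 = R$116.01

R$116.01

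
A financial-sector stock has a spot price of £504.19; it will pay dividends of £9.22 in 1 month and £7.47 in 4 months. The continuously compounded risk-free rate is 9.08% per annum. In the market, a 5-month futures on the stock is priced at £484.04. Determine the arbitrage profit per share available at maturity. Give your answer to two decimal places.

PV(dividends) I = 9.22·e^(−0.0908·1/12) + 7.47·e^(−0.0908·4/12) = 16.3978
Fair futures F* = (S − I)·e^(rT) = (504.19 − 16.3978)·e^0.037833 = 487.7922 × 1.038558 = 506.6005
Market £484.04 < fair 506.6005: forward underpriced → reverse cash-and-carry (short the stock, invest proceeds at r, pay the dividends, go long the forward).
Profit at T = |F_mkt − F*| = |484.04 − 506.6005| = £22.56 per share

£22.56 per share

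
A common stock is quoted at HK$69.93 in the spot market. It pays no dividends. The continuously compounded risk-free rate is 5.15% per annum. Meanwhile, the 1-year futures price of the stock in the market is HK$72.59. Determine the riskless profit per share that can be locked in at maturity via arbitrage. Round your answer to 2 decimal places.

HK$1.04 per share

Fair futures: F* = S·e^(carry·T), with carry = r = 0.0515
F* = 69.93 · e^(0.0515 × 1) = 69.93 · e^0.051500 = 69.93 × 1.052849 = HK$73.6257
Market HK$72.59 < fair HK$73.6257: forward underpriced → reverse cash-and-carry (short spot, go long the forward).
At maturity, profit = |F_mkt − F*| = |72.59 − 73.6257| = HK$1.04 per share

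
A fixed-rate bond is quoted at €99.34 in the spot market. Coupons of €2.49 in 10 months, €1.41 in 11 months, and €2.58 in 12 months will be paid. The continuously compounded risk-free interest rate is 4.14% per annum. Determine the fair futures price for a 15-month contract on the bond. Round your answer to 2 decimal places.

€98.05

PV(coupons) I = 2.49·e^(−0.0414·10/12) + 1.41·e^(−0.0414·11/12) + 2.58·e^(−0.0414·12/12)
I = 2.4056 + 1.3575 + 2.4754 = 6.2385
F = (S − I)·e^(rT) = (99.34 − 6.2385) · e^(0.0414·15/12)
= 93.1015 · e^0.051750 = 93.1015 × 1.053112 = €98.05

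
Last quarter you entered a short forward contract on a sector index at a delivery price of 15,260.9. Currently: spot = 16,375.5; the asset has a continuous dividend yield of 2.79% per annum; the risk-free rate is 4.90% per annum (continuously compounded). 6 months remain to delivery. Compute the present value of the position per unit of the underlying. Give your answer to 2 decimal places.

-1257.10

Current fair forward for the remaining 6 months: F = S·e^((r − q)·T), (r − q) = 0.0490 − 0.0279 = 0.0211
F = 16375.5 · e^(0.0211 × 6/12) = 16375.5 × 1.01060585 = 16549.1761
Value of long forward = (F − K)·e^(−rT) = (16549.1761 − 15260.9) · e^(−0.0490·6/12)
= 1288.2761 × 0.97579769 = 1257.10
Short position value = −(long value) = -1257.10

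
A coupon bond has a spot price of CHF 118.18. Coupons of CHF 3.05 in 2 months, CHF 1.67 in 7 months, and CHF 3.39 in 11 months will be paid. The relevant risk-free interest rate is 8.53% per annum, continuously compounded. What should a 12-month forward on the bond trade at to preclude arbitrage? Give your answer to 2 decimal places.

CHF 120.28

PV(coupons) I = 3.05·e^(−0.0853·2/12) + 1.67·e^(−0.0853·7/12) + 3.39·e^(−0.0853·11/12)
I = 3.0069 + 1.5889 + 3.1350 = 7.7308
F = (S − I)·e^(rT) = (118.18 − 7.7308) · e^(0.0853·12/12)
= 110.4492 · e^0.085300 = 110.4492 × 1.089044 = CHF 120.28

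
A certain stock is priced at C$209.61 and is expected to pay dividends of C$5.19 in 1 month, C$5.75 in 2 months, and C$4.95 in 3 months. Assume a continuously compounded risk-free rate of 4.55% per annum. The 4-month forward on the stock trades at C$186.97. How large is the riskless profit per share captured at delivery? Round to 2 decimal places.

C$9.83 per share

PV(dividends) I = 5.19·e^(−0.0455·1/12) + 5.75·e^(−0.0455·2/12) + 4.95·e^(−0.0455·3/12) = 15.7709
Fair forward F* = (S − I)·e^(rT) = (209.61 − 15.7709)·e^0.015167 = 193.8391 × 1.015283 = 196.8015
Market C$186.97 < fair 196.8015: forward underpriced → reverse cash-and-carry (short the stock, invest proceeds at r, pay the dividends, go long the forward).
Profit at T = |F_mkt − F*| = |186.97 − 196.8015| = C$9.83 per share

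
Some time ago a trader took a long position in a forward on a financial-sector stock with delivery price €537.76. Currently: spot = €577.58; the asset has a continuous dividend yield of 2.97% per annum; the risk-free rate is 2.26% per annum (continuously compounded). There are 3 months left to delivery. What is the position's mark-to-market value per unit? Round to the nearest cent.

Current fair forward for the remaining 3 months: F = S·e^((r − q)·T), (r − q) = 0.0226 − 0.0297 = -0.0071
F = 577.58 · e^(-0.0071 × 3/12) = 577.58 × 0.998227 = 576.5560
Value of long forward = (F − K)·e^(−rT) = (576.5560 − 537.76) · e^(−0.0226·3/12)
= 38.7960 × 0.994366 = 38.58

€38.58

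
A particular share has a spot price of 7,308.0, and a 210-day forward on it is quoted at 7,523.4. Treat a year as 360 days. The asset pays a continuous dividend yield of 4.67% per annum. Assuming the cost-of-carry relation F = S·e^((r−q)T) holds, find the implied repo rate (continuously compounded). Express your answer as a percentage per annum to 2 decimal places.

From F = S·e^((r−q)T): (r − q) = ln(F/S)/T
ln(7523.4/7308.0) = ln(1.029475) = 0.029049
(r − q) = 0.029049 / (210/360) = 0.049798
r = ln(F/S)/T + q = 0.049798 + 0.0467 = 0.096498
r = 9.65%

9.65%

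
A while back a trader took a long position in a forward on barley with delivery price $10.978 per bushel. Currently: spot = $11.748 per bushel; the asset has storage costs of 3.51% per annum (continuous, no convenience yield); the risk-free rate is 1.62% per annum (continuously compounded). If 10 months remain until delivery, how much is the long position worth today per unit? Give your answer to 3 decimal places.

$1.266 per bushel

Current fair forward for the remaining 10 months: F = S·e^((r + u)·T), (r + u) = 0.0162 + 0.0351 = 0.0513
F = 11.748 · e^(0.0513 × 10/12) = 11.748 × 1.043677 = 12.2611
Value of long forward = (F − K)·e^(−rT) = (12.2611 − 10.978) · e^(−0.0162·10/12)
= 1.2831 × 0.986591 = 1.266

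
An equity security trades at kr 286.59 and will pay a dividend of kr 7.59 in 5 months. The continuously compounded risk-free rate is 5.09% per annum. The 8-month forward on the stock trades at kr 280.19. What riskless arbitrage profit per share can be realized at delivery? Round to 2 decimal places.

kr 8.60 per share

PV(dividends) I = 7.59·e^(−0.0509·5/12) = 7.4307
Fair forward F* = (S − I)·e^(rT) = (286.59 − 7.4307)·e^0.033933 = 279.1593 × 1.034515 = 288.7945
Market kr 280.19 < fair 288.7945: forward underpriced → reverse cash-and-carry (short the stock, invest proceeds at r, pay the dividends, go long the forward).
Profit at T = |F_mkt − F*| = |280.19 − 288.7945| = kr 8.60 per share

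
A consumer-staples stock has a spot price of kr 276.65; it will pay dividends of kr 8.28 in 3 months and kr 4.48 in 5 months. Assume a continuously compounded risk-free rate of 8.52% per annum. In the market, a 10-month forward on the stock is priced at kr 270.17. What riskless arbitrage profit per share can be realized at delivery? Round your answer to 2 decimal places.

PV(dividends) I = 8.28·e^(−0.0852·3/12) + 4.48·e^(−0.0852·5/12) = 12.4293
Fair forward F* = (S − I)·e^(rT) = (276.65 − 12.4293)·e^0.071000 = 264.2207 × 1.073581 = 283.6623
Market kr 270.17 < fair 283.6623: forward underpriced → reverse cash-and-carry (short the stock, invest proceeds at r, pay the dividends, go long the forward).
Profit at T = |F_mkt − F*| = |270.17 − 283.6623| = kr 13.49 per share

kr 13.49 per share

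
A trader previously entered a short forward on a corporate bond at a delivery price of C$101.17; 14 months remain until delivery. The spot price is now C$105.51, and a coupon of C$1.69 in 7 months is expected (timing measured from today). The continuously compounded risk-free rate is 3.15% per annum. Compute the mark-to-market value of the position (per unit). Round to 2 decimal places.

PV(remaining coupons) I = 1.69·e^(−0.0315·7/12) = 1.6592
Current forward F = (S − I)·e^(rT) = (105.51 − 1.6592)·e^(0.0315·14/12) = 103.8508 × 1.037434 = 107.7384
Value (long) = (F − K)·e^(−rT) = (107.7384 − 101.17) × 0.963917 = 6.3314
Short position value = −(long value) = -C$6.33

-C$6.33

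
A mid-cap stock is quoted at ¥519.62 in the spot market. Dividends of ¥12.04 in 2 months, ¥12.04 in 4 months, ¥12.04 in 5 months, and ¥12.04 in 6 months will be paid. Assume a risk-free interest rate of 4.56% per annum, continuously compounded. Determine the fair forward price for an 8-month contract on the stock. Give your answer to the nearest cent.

PV(dividends) I = 12.04·e^(−0.0456·2/12) + 12.04·e^(−0.0456·4/12) + 12.04·e^(−0.0456·5/12) + 12.04·e^(−0.0456·6/12)
I = 11.9488 + 11.8584 + 11.8134 + 11.7686 = 47.3892
F = (S − I)·e^(rT) = (519.62 − 47.3892) · e^(0.0456·8/12)
= 472.2308 · e^0.030400 = 472.2308 × 1.030867 = ¥486.81

¥486.81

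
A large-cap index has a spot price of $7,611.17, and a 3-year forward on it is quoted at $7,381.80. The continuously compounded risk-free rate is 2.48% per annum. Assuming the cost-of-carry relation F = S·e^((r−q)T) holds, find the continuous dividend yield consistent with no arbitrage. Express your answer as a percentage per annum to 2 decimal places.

3.50%

From F = S·e^((r−q)T): (r − q) = ln(F/S)/T
ln(7381.80/7611.17) = ln(0.969864) = -0.030599
(r − q) = -0.030599 / (3) = -0.010200
q = r − ln(F/S)/T = 0.0248 + 0.010200 = 0.035000
q = 3.50%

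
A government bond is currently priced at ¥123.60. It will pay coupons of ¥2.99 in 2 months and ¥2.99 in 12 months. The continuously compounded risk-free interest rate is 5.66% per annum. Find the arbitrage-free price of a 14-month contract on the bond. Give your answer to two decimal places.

PV(coupons) I = 2.99·e^(−0.0566·2/12) + 2.99·e^(−0.0566·12/12)
I = 2.9619 + 2.8255 = 5.7874
F = (S − I)·e^(rT) = (123.60 − 5.7874) · e^(0.0566·14/12)
= 117.8126 · e^0.066033 = 117.8126 × 1.068262 = ¥125.85

¥125.85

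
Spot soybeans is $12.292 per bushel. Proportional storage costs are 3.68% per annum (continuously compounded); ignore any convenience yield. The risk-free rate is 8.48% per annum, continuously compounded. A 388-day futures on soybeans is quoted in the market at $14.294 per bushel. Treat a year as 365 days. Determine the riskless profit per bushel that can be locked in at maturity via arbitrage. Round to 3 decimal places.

Fair futures: F* = S·e^(carry·T), with carry = (r + u) = 0.0848 + 0.0368 = 0.1216
F* = 12.292 · e^(0.1216 × 388/365) = 12.292 · e^0.129262 = 12.292 × 1.137988 = $13.9881
Market $14.294 > fair $13.9881: forward overpriced → cash-and-carry (buy spot, short the forward).
At maturity, profit = |F_mkt − F*| = |14.294 − 13.9881| = $0.306 per bushel

$0.306 per bushel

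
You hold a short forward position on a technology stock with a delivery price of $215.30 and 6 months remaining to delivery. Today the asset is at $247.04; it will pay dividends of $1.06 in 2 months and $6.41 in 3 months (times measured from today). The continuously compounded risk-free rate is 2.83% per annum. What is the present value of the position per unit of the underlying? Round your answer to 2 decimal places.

PV(remaining dividends) I = 1.06·e^(−0.0283·2/12) + 6.41·e^(−0.0283·3/12) = 7.4198
Current forward F = (S − I)·e^(rT) = (247.04 − 7.4198)·e^(0.0283·6/12) = 239.6202 × 1.014251 = 243.0350
Value (long) = (F − K)·e^(−rT) = (243.0350 − 215.30) × 0.985950 = 27.3453
Short position value = −(long value) = -$27.35

-$27.35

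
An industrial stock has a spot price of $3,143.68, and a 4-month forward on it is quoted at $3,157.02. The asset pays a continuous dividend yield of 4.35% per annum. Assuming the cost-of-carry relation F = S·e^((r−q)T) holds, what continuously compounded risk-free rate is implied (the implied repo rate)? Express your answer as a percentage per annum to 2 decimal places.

From F = S·e^((r−q)T): (r − q) = ln(F/S)/T
ln(3157.02/3143.68) = ln(1.004243) = 0.004234
(r − q) = 0.004234 / (4/12) = 0.012702
r = ln(F/S)/T + q = 0.012702 + 0.0435 = 0.056202
r = 5.62%

5.62%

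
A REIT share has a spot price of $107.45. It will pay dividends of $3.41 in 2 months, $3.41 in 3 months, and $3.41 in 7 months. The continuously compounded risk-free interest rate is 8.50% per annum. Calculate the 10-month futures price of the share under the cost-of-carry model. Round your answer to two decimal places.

$104.66

PV(dividends) I = 3.41·e^(−0.0850·2/12) + 3.41·e^(−0.0850·3/12) + 3.41·e^(−0.0850·7/12)
I = 3.3620 + 3.3383 + 3.2450 = 9.9453
F = (S − I)·e^(rT) = (107.45 − 9.9453) · e^(0.0850·10/12)
= 97.5047 · e^0.070833 = 97.5047 × 1.073402 = $104.66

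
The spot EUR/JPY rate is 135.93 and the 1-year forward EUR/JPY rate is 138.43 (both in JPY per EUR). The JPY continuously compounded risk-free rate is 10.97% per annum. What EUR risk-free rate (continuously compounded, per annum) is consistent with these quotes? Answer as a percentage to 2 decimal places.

9.15%

F = S·e^((r_JPY − r_EUR)T) ⇒ r_EUR = r_JPY − ln(F/S)/T
ln(138.43/135.93) = 0.018225; /(1) = 0.018225
r_EUR = 0.1097 − 0.018225 = 0.091475
r_EUR = 9.15%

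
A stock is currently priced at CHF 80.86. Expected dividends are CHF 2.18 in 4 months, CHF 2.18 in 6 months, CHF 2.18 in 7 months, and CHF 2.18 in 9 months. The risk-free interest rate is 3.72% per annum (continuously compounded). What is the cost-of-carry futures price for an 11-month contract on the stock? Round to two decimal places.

CHF 74.82

PV(dividends) I = 2.18·e^(−0.0372·4/12) + 2.18·e^(−0.0372·6/12) + 2.18·e^(−0.0372·7/12) + 2.18·e^(−0.0372·9/12)
I = 2.1531 + 2.1398 + 2.1332 + 2.1200 = 8.5461
F = (S − I)·e^(rT) = (80.86 − 8.5461) · e^(0.0372·11/12)
= 72.3139 · e^0.034100 = 72.3139 × 1.034688 = CHF 74.82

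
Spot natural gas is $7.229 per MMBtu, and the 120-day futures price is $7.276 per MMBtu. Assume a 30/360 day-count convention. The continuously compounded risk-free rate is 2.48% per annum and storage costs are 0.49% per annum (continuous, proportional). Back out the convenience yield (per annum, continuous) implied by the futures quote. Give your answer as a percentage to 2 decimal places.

1.03%

F = S·e^((r+u−y)T) ⇒ (r+u−y) = ln(F/S)/T
ln(7.276/7.229) = 0.006481; /T ⇒ 0.019443
y = r + u − ln(F/S)/T = 0.0248 + 0.0049 − 0.019443 = 0.010257
y = 1.03%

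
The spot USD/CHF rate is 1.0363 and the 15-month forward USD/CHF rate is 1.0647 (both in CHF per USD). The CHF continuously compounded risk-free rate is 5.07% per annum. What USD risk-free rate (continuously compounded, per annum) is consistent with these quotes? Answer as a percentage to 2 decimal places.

2.91%

F = S·e^((r_CHF − r_USD)T) ⇒ r_USD = r_CHF − ln(F/S)/T
ln(1.0647/1.0363) = 0.027036; /(15/12) = 0.021629
r_USD = 0.0507 − 0.021629 = 0.029071
r_USD = 2.91%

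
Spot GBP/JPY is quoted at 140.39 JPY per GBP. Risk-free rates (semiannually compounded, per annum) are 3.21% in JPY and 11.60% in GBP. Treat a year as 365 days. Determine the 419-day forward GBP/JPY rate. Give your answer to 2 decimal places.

By covered interest parity, F = S · (1+r_JPY/2)^(2T) / (1+r_GBP/2)^(2T)
= 140.39 × 1.037233 / 1.138194 = 140.39 × 0.911297
F = 127.94 JPY per GBP

127.94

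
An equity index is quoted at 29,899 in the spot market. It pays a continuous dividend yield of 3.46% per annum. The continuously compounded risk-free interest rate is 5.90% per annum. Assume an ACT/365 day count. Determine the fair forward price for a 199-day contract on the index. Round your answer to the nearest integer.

F = S·e^((r − q)T) = 29899 · e^((0.0590 − 0.0346) × 199/365)
= 29899 · e^0.013303 = 29899 × 1.013392
F = 30,299

30,299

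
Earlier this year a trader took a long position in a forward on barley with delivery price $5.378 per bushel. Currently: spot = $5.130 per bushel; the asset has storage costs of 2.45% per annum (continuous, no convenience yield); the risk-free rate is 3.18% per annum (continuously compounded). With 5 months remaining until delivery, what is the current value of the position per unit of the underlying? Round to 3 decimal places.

-$0.125 per bushel

Current fair forward for the remaining 5 months: F = S·e^((r + u)·T), (r + u) = 0.0318 + 0.0245 = 0.0563
F = 5.130 · e^(0.0563 × 5/12) = 5.130 × 1.023736 = 5.2518
Value of long forward = (F − K)·e^(−rT) = (5.2518 − 5.378) · e^(−0.0318·5/12)
= -0.1262 × 0.986837 = -0.125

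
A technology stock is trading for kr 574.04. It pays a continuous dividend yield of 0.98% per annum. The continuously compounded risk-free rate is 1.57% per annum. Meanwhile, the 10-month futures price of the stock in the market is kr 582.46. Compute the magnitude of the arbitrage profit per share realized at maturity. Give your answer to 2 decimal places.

kr 5.59 per share

Fair futures: F* = S·e^(carry·T), with carry = (r − q) = 0.0157 − 0.0098 = 0.0059
F* = 574.04 · e^(0.0059 × 10/12) = 574.04 · e^0.004917 = 574.04 × 1.004929 = kr 576.8694
Market kr 582.46 > fair kr 576.8694: forward overpriced → cash-and-carry (buy spot, short the forward).
At maturity, profit = |F_mkt − F*| = |582.46 − 576.8694| = kr 5.59 per share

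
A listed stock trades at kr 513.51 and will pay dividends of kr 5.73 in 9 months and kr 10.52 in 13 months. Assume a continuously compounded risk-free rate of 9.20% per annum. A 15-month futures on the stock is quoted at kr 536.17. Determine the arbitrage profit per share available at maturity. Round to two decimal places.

PV(dividends) I = 5.73·e^(−0.0920·9/12) + 10.52·e^(−0.0920·13/12) = 14.8700
Fair futures F* = (S − I)·e^(rT) = (513.51 − 14.8700)·e^0.115000 = 498.6400 × 1.121873 = 559.4108
Market kr 536.17 < fair 559.4108: forward underpriced → reverse cash-and-carry (short the stock, invest proceeds at r, pay the dividends, go long the forward).
Profit at T = |F_mkt − F*| = |536.17 − 559.4108| = kr 23.24 per share

kr 23.24 per share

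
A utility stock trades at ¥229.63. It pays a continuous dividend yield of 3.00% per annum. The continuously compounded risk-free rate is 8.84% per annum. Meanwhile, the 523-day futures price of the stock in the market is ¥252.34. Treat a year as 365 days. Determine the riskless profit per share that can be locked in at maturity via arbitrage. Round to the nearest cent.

Fair futures: F* = S·e^(carry·T), with carry = (r − q) = 0.0884 − 0.0300 = 0.0584
F* = 229.63 · e^(0.0584 × 523/365) = 229.63 · e^0.083680 = 229.63 × 1.087281 = ¥249.6723
Market ¥252.34 > fair ¥249.6723: forward overpriced → cash-and-carry (buy spot, short the forward).
At maturity, profit = |F_mkt − F*| = |252.34 − 249.6723| = ¥2.67 per share

¥2.67 per share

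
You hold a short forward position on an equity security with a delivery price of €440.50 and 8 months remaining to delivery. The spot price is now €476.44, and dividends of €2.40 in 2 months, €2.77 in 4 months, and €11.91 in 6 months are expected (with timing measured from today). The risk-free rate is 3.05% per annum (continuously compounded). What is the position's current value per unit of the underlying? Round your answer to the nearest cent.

-€27.95

PV(remaining dividends) I = 2.40·e^(−0.0305·2/12) + 2.77·e^(−0.0305·4/12) + 11.91·e^(−0.0305·6/12) = 16.8596
Current forward F = (S − I)·e^(rT) = (476.44 − 16.8596)·e^(0.0305·8/12) = 459.5804 × 1.020541 = 469.0206
Value (long) = (F − K)·e^(−rT) = (469.0206 − 440.50) × 0.979872 = 27.9465
Short position value = −(long value) = -€27.95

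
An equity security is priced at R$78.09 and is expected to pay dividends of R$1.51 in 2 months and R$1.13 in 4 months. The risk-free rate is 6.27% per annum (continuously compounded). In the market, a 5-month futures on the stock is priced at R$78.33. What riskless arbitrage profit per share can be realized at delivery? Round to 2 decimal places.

R$0.84 per share

PV(dividends) I = 1.51·e^(−0.0627·2/12) + 1.13·e^(−0.0627·4/12) = 2.6009
Fair futures F* = (S − I)·e^(rT) = (78.09 − 2.6009)·e^0.026125 = 75.4891 × 1.026469 = 77.4872
Market R$78.33 > fair 77.4872: forward overpriced → cash-and-carry (borrow at r, buy the stock and collect the dividends, short the forward).
Profit at T = |F_mkt − F*| = |78.33 − 77.4872| = R$0.84 per share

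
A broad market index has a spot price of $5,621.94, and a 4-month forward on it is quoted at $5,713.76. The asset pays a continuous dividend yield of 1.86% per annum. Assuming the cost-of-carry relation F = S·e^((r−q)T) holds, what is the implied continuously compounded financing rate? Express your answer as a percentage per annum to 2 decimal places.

6.72%

From F = S·e^((r−q)T): (r − q) = ln(F/S)/T
ln(5713.76/5621.94) = ln(1.016332) = 0.016200
(r − q) = 0.016200 / (4/12) = 0.048600
r = ln(F/S)/T + q = 0.048600 + 0.0186 = 0.067200
r = 6.72%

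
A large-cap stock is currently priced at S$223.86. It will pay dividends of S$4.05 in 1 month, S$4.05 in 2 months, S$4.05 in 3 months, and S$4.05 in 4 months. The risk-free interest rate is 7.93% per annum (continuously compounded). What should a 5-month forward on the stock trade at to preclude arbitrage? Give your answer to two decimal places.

S$214.91

PV(dividends) I = 4.05·e^(−0.0793·1/12) + 4.05·e^(−0.0793·2/12) + 4.05·e^(−0.0793·3/12) + 4.05·e^(−0.0793·4/12)
I = 4.0233 + 3.9968 + 3.9705 + 3.9443 = 15.9349
F = (S − I)·e^(rT) = (223.86 − 15.9349) · e^(0.0793·5/12)
= 207.9251 · e^0.033042 = 207.9251 × 1.033594 = S$214.91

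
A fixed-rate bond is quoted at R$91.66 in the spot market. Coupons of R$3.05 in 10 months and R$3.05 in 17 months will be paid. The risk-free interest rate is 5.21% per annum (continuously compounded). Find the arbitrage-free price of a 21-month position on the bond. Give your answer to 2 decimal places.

R$94.11

PV(coupons) I = 3.05·e^(−0.0521·10/12) + 3.05·e^(−0.0521·17/12)
I = 2.9204 + 2.8330 = 5.7534
F = (S − I)·e^(rT) = (91.66 − 5.7534) · e^(0.0521·21/12)
= 85.9066 · e^0.091175 = 85.9066 × 1.095461 = R$94.11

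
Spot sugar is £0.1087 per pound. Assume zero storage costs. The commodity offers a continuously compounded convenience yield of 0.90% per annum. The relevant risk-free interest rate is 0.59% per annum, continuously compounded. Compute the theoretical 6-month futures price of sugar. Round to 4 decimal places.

Net carry = r + u − y = 0.0059 + 0.0000 − 0.0090 = -0.0031
F = S·e^((r+u−y)T) = 0.1087 · e^(-0.0031 × 6/12) = 0.1087 · e^-0.001550
= 0.1087 × 0.998451 = £0.1085 per pound

£0.1085 per pound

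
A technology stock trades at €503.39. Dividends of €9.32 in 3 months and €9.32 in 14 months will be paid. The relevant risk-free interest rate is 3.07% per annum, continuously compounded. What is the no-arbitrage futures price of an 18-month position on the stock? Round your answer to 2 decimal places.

€508.01

PV(dividends) I = 9.32·e^(−0.0307·3/12) + 9.32·e^(−0.0307·14/12)
I = 9.2487 + 8.9921 = 18.2408
F = (S − I)·e^(rT) = (503.39 − 18.2408) · e^(0.0307·18/12)
= 485.1492 · e^0.046050 = 485.1492 × 1.047127 = €508.01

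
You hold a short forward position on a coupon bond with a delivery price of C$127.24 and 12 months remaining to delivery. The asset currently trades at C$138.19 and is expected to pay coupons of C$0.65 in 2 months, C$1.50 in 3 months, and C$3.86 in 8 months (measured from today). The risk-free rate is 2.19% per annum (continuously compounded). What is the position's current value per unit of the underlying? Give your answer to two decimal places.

PV(remaining coupons) I = 0.65·e^(−0.0219·2/12) + 1.50·e^(−0.0219·3/12) + 3.86·e^(−0.0219·8/12) = 5.9435
Current forward F = (S − I)·e^(rT) = (138.19 − 5.9435)·e^(0.0219·12/12) = 132.2465 × 1.022142 = 135.1747
Value (long) = (F − K)·e^(−rT) = (135.1747 − 127.24) × 0.978338 = 7.7628
Short position value = −(long value) = -C$7.76

-C$7.76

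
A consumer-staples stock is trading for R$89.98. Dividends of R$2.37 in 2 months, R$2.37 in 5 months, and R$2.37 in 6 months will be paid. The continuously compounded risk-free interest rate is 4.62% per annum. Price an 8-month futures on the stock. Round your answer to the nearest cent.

PV(dividends) I = 2.37·e^(−0.0462·2/12) + 2.37·e^(−0.0462·5/12) + 2.37·e^(−0.0462·6/12)
I = 2.3518 + 2.3248 + 2.3159 = 6.9925
F = (S − I)·e^(rT) = (89.98 − 6.9925) · e^(0.0462·8/12)
= 82.9875 · e^0.030800 = 82.9875 × 1.031279 = R$85.58

R$85.58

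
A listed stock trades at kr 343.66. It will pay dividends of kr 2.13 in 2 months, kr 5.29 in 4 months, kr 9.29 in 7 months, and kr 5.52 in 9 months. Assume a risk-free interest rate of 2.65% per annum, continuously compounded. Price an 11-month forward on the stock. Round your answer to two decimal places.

PV(dividends) I = 2.13·e^(−0.0265·2/12) + 5.29·e^(−0.0265·4/12) + 9.29·e^(−0.0265·7/12) + 5.52·e^(−0.0265·9/12)
I = 2.1206 + 5.2435 + 9.1475 + 5.4114 = 21.9230
F = (S − I)·e^(rT) = (343.66 − 21.9230) · e^(0.0265·11/12)
= 321.7370 · e^0.024292 = 321.7370 × 1.024589 = kr 329.65

kr 329.65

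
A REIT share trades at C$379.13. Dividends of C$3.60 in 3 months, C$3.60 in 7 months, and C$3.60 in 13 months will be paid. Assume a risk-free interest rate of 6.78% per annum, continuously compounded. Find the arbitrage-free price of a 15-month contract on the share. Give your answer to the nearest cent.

C$401.40

PV(dividends) I = 3.60·e^(−0.0678·3/12) + 3.60·e^(−0.0678·7/12) + 3.60·e^(−0.0678·13/12)
I = 3.5395 + 3.4604 + 3.3451 = 10.3450
F = (S − I)·e^(rT) = (379.13 − 10.3450) · e^(0.0678·15/12)
= 368.7850 · e^0.084750 = 368.7850 × 1.088445 = C$401.40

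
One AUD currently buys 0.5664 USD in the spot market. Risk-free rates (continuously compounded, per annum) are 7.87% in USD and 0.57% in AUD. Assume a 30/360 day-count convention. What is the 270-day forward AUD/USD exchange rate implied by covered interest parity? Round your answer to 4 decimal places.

0.5983

F = S·e^((r_USD − r_AUD)T) = 0.5664 · e^((0.0787 − 0.0057) × 270/360)
= 0.5664 · e^0.054750 = 0.5664 × 1.056277
F = 0.5983 USD per AUD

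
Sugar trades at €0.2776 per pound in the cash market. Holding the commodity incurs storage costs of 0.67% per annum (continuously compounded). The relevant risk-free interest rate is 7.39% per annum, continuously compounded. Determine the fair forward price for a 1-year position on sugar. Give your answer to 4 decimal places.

€0.3009 per pound

Net carry = r + u − y = 0.0739 + 0.0067 − 0.0000 = 0.0806
F = S·e^((r+u−y)T) = 0.2776 · e^(0.0806 × 1) = 0.2776 · e^0.080600
= 0.2776 × 1.083937 = €0.3009 per pound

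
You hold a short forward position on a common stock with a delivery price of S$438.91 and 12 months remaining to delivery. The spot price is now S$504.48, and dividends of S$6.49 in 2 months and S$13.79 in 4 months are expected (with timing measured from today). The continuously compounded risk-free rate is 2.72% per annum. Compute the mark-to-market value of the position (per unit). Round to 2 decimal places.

-S$57.22

PV(remaining dividends) I = 6.49·e^(−0.0272·2/12) + 13.79·e^(−0.0272·4/12) = 20.1262
Current forward F = (S − I)·e^(rT) = (504.48 − 20.1262)·e^(0.0272·12/12) = 484.3538 × 1.027573 = 497.7089
Value (long) = (F − K)·e^(−rT) = (497.7089 − 438.91) × 0.973167 = 57.2211
Short position value = −(long value) = -S$57.22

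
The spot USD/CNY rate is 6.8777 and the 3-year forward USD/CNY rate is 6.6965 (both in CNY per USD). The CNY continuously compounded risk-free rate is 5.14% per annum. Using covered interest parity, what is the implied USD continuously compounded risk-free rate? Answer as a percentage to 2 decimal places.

F = S·e^((r_CNY − r_USD)T) ⇒ r_USD = r_CNY − ln(F/S)/T
ln(6.6965/6.8777) = -0.026699; /(3) = -0.008900
r_USD = 0.0514 + 0.008900 = 0.060300
r_USD = 6.03%

6.03%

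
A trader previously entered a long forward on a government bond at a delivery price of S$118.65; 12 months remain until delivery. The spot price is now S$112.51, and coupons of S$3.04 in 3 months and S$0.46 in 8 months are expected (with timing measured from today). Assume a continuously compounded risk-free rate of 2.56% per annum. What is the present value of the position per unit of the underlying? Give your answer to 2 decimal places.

PV(remaining coupons) I = 3.04·e^(−0.0256·3/12) + 0.46·e^(−0.0256·8/12) = 3.4728
Current forward F = (S − I)·e^(rT) = (112.51 − 3.4728)·e^(0.0256·12/12) = 109.0372 × 1.025930 = 111.8645
Value (long) = (F − K)·e^(−rT) = (111.8645 − 118.65) × 0.974725 = -6.6140
Value = -S$6.61

-S$6.61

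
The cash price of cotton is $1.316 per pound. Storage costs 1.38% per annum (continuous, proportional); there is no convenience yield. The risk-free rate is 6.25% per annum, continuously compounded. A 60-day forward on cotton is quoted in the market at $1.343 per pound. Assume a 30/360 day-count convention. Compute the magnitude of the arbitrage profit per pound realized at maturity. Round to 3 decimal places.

Fair forward: F* = S·e^(carry·T), with carry = (r + u) = 0.0625 + 0.0138 = 0.0763
F* = 1.316 · e^(0.0763 × 60/360) = 1.316 · e^0.012717 = 1.316 × 1.012798 = $1.3328
Market $1.343 > fair $1.3328: forward overpriced → cash-and-carry (buy spot, short the forward).
At maturity, profit = |F_mkt − F*| = |1.343 − 1.3328| = $0.010 per pound

$0.010 per pound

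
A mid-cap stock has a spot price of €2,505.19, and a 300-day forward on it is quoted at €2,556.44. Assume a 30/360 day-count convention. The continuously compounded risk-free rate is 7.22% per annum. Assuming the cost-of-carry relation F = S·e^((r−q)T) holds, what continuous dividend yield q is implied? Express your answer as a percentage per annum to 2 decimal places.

4.79%

From F = S·e^((r−q)T): (r − q) = ln(F/S)/T
ln(2556.44/2505.19) = ln(1.020458) = 0.020252
(r − q) = 0.020252 / (300/360) = 0.024302
q = r − ln(F/S)/T = 0.0722 − 0.024302 = 0.047898
q = 4.79%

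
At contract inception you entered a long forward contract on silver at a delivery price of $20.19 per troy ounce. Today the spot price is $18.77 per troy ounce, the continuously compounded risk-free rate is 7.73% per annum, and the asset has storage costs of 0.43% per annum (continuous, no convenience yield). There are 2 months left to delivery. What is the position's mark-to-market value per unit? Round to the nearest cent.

-$1.15 per troy ounce

Current fair forward for the remaining 2 months: F = S·e^((r + u)·T), (r + u) = 0.0773 + 0.0043 = 0.0816
F = 18.77 · e^(0.0816 × 2/12) = 18.77 × 1.013693 = 19.0270
Value of long forward = (F − K)·e^(−rT) = (19.0270 − 20.19) · e^(−0.0773·2/12)
= -1.1630 × 0.987199 = -1.15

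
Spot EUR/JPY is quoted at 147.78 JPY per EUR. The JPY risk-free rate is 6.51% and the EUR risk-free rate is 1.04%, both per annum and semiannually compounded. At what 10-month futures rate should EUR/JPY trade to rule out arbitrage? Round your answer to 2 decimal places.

By covered interest parity, F = S · (1+r_JPY/2)^(2T) / (1+r_EUR/2)^(2T)
= 147.78 × 1.054837 / 1.008682 = 147.78 × 1.045758
F = 154.54 JPY per EUR

154.54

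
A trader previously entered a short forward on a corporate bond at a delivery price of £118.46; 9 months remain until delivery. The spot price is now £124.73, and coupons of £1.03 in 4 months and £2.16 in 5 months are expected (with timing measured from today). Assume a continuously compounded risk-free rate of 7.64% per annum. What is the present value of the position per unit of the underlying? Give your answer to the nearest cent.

-£9.77

PV(remaining coupons) I = 1.03·e^(−0.0764·4/12) + 2.16·e^(−0.0764·5/12) = 3.0964
Current forward F = (S − I)·e^(rT) = (124.73 − 3.0964)·e^(0.0764·9/12) = 121.6336 × 1.058973 = 128.8067
Value (long) = (F − K)·e^(−rT) = (128.8067 − 118.46) × 0.944311 = 9.7705
Short position value = −(long value) = -£9.77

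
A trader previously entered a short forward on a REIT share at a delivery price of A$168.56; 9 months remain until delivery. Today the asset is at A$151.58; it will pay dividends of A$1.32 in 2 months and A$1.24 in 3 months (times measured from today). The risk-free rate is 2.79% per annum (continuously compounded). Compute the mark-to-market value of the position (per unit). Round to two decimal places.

A$16.03

PV(remaining dividends) I = 1.32·e^(−0.0279·2/12) + 1.24·e^(−0.0279·3/12) = 2.5453
Current forward F = (S − I)·e^(rT) = (151.58 − 2.5453)·e^(0.0279·9/12) = 149.0347 × 1.021145 = 152.1860
Value (long) = (F − K)·e^(−rT) = (152.1860 − 168.56) × 0.979292 = -16.0349
Short position value = −(long value) = A$16.03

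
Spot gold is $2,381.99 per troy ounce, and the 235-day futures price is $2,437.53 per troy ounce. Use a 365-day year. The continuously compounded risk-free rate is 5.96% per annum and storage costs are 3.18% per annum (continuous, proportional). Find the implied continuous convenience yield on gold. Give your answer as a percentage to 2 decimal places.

5.56%

F = S·e^((r+u−y)T) ⇒ (r+u−y) = ln(F/S)/T
ln(2437.53/2381.99) = 0.023049; /T ⇒ 0.035800
y = r + u − ln(F/S)/T = 0.0596 + 0.0318 − 0.035800 = 0.055600
y = 5.56%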